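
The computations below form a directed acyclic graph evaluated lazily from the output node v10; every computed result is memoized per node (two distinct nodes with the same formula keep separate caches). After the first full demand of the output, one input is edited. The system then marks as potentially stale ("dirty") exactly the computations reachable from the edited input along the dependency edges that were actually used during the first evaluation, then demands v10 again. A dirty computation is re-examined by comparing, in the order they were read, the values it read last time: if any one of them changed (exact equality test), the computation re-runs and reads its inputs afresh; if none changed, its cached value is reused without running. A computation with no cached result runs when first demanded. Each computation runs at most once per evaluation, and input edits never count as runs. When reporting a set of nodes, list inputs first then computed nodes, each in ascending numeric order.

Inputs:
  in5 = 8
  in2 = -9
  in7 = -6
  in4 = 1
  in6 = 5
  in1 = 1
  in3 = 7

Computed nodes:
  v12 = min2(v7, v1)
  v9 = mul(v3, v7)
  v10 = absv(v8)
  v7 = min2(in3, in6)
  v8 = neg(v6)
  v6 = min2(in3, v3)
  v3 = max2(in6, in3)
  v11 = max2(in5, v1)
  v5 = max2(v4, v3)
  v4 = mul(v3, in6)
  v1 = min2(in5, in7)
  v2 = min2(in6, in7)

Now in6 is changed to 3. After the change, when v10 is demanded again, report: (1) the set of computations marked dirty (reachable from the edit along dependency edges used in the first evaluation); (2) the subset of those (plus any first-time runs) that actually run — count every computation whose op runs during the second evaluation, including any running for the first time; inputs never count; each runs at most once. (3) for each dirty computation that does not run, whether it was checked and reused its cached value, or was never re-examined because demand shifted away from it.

The edit dirties: v3, v6, v8, v10.
1 computations run: v3.
Cache hits after checking: v6, v8, v10.
Note the absorption at v3: it re-runs yet its value is the same, leaving the output's value untouched.

First demand of the output computes:
  v3 = max2(5, 7) = 7
  v6 = min2(7, 7) = 7
  v8 = neg(7) = -7
  v10 = absv(-7) = 7

After the edit, cleaning proceeds:
  v3: a read changed (in6 5->3) — executes, giving 7 — identical to its old value.
  v6: dirty, but its reads are unchanged (in3 unchanged, v3 unchanged); cached 7 stands.
  v8: dirty, but its reads are unchanged (v6 unchanged); cached -7 stands.
  v10: dirty, but its reads are unchanged (v8 unchanged); cached 7 stands.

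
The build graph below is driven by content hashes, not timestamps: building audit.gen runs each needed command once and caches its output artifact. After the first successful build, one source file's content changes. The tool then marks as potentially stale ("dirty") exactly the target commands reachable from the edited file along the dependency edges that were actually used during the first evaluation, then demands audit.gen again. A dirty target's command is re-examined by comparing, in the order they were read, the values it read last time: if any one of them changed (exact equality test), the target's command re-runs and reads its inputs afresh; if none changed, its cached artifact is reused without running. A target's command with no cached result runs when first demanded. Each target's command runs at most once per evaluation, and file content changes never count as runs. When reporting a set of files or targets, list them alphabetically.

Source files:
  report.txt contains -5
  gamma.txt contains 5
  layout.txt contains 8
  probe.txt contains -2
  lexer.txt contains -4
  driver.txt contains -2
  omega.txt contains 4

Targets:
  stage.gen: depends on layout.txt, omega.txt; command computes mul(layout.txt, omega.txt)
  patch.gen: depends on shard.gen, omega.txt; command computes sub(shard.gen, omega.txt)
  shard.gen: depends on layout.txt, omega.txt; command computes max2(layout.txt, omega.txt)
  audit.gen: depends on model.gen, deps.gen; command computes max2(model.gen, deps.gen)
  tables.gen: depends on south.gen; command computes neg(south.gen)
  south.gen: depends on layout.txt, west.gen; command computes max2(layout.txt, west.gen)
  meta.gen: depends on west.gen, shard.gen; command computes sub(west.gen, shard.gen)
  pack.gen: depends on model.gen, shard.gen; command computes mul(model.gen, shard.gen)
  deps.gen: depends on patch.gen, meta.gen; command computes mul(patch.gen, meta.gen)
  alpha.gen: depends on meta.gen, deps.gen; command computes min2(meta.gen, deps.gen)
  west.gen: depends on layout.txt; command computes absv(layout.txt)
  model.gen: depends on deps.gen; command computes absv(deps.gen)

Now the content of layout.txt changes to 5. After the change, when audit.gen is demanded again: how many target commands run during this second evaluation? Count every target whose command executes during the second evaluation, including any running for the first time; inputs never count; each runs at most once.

Run set: deps.gen, meta.gen, patch.gen, shard.gen, west.gen (5 run).
The important point: at model.gen every value read last time is unchanged, so the dirty flag clears without a run.

Initial pass — values computed on the first demand:
  shard.gen = max2(8, 4) = 8
  patch.gen = sub(8, 4) = 4
  west.gen = absv(8) = 8
  meta.gen = sub(8, 8) = 0
  deps.gen = mul(4, 0) = 0
  model.gen = absv(0) = 0
  audit.gen = max2(0, 0) = 0

Second demand — change propagation:
  shard.gen: re-runs because layout.txt 8->5; new result 5.
  patch.gen: re-runs because shard.gen 8->5; new result 1.
  west.gen: re-runs because layout.txt 8->5; new result 5.
  meta.gen: re-runs because west.gen 8->5; shard.gen 8->5; new result 0 (unchanged).
  deps.gen: re-runs because patch.gen 4->1; new result 0 (unchanged).
  model.gen: re-examined; everything it read last time is the same (deps.gen unchanged) — cache 0 kept, no run.
  audit.gen: re-examined; everything it read last time is the same (model.gen unchanged, deps.gen unchanged) — cache 0 kept, no run.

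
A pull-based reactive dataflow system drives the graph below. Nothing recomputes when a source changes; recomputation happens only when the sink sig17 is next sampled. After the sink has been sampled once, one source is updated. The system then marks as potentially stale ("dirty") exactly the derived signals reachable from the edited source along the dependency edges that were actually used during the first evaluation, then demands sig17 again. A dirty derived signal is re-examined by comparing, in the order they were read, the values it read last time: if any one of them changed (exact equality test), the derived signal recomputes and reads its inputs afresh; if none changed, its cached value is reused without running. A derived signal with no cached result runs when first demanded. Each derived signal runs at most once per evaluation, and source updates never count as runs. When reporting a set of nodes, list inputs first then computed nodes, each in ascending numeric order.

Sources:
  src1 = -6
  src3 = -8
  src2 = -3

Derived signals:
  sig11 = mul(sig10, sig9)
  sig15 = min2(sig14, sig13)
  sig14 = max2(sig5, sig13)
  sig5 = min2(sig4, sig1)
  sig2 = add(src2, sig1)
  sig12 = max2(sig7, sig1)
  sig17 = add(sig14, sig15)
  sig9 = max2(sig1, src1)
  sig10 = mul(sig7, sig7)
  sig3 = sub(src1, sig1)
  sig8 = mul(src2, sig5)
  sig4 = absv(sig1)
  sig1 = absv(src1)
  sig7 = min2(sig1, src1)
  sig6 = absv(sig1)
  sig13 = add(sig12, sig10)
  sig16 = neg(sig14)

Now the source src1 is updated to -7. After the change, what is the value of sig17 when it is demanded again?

First evaluation (everything demanded from the output):
  sig1 = absv(-6) = 6
  sig4 = absv(6) = 6
  sig5 = min2(6, 6) = 6
  sig7 = min2(6, -6) = -6
  sig10 = mul(-6, -6) = 36
  sig12 = max2(-6, 6) = 6
  sig13 = add(6, 36) = 42
  sig14 = max2(6, 42) = 42
  sig15 = min2(42, 42) = 42
  sig17 = add(42, 42) = 84

Propagation after the edit:
  sig1: runs — src1 -6->-7; result 7.
  sig4: runs — sig1 6->7; result 7.
  sig5: runs — sig4 6->7; sig1 6->7; result 7.
  sig7: runs — sig1 6->7; src1 -6->-7; result -7.
  sig10: runs — sig7 -6->-7; sig7 -6->-7; result 49.
  sig12: runs — sig7 -6->-7; sig1 6->7; result 7.
  sig13: runs — sig12 6->7; sig10 36->49; result 56.
  sig14: runs — sig5 6->7; sig13 42->56; result 56.
  sig15: runs — sig14 42->56; sig13 42->56; result 56.
  sig17: runs — sig14 42->56; sig15 42->56; result 112.

New value of sig17: 112.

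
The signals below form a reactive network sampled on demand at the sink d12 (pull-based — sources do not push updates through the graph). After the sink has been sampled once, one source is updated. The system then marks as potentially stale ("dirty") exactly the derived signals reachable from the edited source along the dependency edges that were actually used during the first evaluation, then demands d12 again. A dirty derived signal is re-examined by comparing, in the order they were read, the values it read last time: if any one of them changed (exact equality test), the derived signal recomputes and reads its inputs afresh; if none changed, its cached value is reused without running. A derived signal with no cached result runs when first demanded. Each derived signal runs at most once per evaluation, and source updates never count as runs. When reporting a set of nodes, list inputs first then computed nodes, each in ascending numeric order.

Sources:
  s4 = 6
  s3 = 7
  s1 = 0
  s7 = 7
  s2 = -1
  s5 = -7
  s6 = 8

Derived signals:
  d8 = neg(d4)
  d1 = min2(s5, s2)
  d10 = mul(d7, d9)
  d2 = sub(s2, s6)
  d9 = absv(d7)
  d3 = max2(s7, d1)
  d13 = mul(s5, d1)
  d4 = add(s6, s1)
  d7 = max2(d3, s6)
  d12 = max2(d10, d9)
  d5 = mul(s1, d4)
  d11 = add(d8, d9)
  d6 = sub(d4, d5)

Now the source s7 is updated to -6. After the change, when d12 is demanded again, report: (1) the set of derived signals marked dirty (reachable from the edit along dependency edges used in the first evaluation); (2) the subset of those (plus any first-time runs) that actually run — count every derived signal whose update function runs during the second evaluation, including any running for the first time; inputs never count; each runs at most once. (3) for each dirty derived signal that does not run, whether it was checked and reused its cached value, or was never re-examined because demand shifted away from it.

Dirty set: d3, d7, d9, d10, d12.
Run set: d3, d7 (2 run).
Re-examined without running (cache reused): d9, d10, d12.
The important point: d7 recomputes to an identical value, and the output ends up unchanged.

Initial pass — values computed on the first demand:
  d1 = min2(-7, -1) = -7
  d3 = max2(7, -7) = 7
  d7 = max2(7, 8) = 8
  d9 = absv(8) = 8
  d10 = mul(8, 8) = 64
  d12 = max2(64, 8) = 64

Second demand — change propagation:
  d3: re-runs because s7 7->-6; new result -6.
  d7: re-runs because d3 7->-6; new result 8 (unchanged).
  d9: re-examined; everything it read last time is the same (d7 unchanged) — cache 8 kept, no run.
  d10: re-examined; everything it read last time is the same (d7 unchanged, d9 unchanged) — cache 64 kept, no run.
  d12: re-examined; everything it read last time is the same (d10 unchanged, d9 unchanged) — cache 64 kept, no run.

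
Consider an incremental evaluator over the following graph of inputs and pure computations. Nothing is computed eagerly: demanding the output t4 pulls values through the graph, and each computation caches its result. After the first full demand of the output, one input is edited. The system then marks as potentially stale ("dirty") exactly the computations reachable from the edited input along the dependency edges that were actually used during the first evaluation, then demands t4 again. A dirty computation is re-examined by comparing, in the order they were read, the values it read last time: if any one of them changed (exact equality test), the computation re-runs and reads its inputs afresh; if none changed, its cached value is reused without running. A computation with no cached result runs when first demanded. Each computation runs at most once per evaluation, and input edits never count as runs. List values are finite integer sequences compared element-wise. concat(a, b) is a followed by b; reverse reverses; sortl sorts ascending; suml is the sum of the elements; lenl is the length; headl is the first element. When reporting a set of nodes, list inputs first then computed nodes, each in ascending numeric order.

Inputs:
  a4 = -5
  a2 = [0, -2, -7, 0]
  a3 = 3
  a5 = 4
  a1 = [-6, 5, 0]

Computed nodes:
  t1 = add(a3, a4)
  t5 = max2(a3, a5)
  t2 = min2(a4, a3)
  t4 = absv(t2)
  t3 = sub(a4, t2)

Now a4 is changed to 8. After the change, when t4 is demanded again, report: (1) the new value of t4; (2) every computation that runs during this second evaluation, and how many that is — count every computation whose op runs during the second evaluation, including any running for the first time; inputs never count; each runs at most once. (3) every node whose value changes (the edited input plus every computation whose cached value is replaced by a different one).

Initial pass — values computed on the first demand:
  t2 = min2(-5, 3) = -5
  t4 = absv(-5) = 5

Second demand — change propagation:
  t2: re-runs because a4 -5->8; new result 3.
  t4: re-runs because t2 -5->3; new result 3.

t4 now evaluates to 3.
Run set: t2, t4 (2 run).
Changed values: a4, t2, t4.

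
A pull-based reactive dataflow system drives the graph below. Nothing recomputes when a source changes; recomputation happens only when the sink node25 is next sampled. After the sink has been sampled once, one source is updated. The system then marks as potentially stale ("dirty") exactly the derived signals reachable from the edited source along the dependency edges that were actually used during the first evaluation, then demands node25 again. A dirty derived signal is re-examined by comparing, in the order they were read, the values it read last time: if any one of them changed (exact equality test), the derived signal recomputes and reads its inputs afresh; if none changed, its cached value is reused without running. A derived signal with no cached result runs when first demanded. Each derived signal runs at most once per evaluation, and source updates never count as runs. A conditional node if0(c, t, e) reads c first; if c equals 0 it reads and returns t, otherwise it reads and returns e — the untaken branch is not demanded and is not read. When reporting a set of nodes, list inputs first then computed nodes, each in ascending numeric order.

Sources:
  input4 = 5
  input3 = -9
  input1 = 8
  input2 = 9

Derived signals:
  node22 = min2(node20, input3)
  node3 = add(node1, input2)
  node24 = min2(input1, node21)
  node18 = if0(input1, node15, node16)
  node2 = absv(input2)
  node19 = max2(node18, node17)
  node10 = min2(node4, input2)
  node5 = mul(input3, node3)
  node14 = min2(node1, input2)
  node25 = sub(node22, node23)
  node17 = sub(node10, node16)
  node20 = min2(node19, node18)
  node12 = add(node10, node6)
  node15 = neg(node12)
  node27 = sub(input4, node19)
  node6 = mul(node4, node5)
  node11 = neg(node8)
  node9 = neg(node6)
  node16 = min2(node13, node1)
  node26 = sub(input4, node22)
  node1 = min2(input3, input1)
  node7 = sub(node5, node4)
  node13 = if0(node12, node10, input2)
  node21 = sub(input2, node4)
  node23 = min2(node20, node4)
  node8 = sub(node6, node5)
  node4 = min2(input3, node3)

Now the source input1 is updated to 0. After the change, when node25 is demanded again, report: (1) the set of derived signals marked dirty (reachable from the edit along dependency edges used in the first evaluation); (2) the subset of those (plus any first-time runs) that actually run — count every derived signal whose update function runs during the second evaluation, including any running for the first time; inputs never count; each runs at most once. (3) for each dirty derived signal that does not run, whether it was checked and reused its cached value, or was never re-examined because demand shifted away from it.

Marked dirty: node1, node3, node4, node5, node6, node10, node12, node13, node16, node17, node18, node19, node20, node22, node23, node25.
Derived signals that run: node1, node15, node18, node19, node20, node22, node23 — 7 in total.
Checked but reused from cache: node3, node4, node5, node6, node10, node12, node13, node16, node17, node25.
Key observation: a condition flipped, so demand reaches new nodes — node15 runs for the first time.

First evaluation (everything demanded from the output):
  node1 = min2(-9, 8) = -9
  node3 = add(-9, 9) = 0
  node4 = min2(-9, 0) = -9
  node5 = mul(-9, 0) = 0
  node6 = mul(-9, 0) = 0
  node10 = min2(-9, 9) = -9
  node12 = add(-9, 0) = -9
  node13 = if0(node12=-9 -> else branch input2) = 9
  node16 = min2(9, -9) = -9
  node17 = sub(-9, -9) = 0
  node18 = if0(input1=8 -> else branch node16) = -9
  node19 = max2(-9, 0) = 0
  node20 = min2(0, -9) = -9
  node22 = min2(-9, -9) = -9
  node23 = min2(-9, -9) = -9
  node25 = sub(-9, -9) = 0

Propagation after the edit:
  node1: runs — input1 8->0; result -9 (same value as before).
  node3: checked — values it read are unchanged (node1 unchanged, input2 unchanged); reused cached 0 without running.
  node4: checked — values it read are unchanged (input3 unchanged, node3 unchanged); reused cached -9 without running.
  node5: checked — values it read are unchanged (input3 unchanged, node3 unchanged); reused cached 0 without running.
  node6: checked — values it read are unchanged (node4 unchanged, node5 unchanged); reused cached 0 without running.
  node10: checked — values it read are unchanged (node4 unchanged, input2 unchanged); reused cached -9 without running.
  node12: checked — values it read are unchanged (node10 unchanged, node6 unchanged); reused cached -9 without running.
  node13: checked — values it read are unchanged (node12 unchanged, input2 unchanged); reused cached 9 without running.
  node15: demanded for the first time — runs, produces 9.
  node16: checked — values it read are unchanged (node13 unchanged, node1 unchanged); reused cached -9 without running.
  node17: checked — values it read are unchanged (node10 unchanged, node16 unchanged); reused cached 0 without running.
  node18: runs — input1 8->0; result 9.
  node19: runs — node18 -9->9; result 9.
  node20: runs — node19 0->9; node18 -9->9; result 9.
  node22: runs — node20 -9->9; result -9 (same value as before).
  node23: runs — node20 -9->9; result -9 (same value as before).
  node25: checked — values it read are unchanged (node22 unchanged, node23 unchanged); reused cached 0 without running.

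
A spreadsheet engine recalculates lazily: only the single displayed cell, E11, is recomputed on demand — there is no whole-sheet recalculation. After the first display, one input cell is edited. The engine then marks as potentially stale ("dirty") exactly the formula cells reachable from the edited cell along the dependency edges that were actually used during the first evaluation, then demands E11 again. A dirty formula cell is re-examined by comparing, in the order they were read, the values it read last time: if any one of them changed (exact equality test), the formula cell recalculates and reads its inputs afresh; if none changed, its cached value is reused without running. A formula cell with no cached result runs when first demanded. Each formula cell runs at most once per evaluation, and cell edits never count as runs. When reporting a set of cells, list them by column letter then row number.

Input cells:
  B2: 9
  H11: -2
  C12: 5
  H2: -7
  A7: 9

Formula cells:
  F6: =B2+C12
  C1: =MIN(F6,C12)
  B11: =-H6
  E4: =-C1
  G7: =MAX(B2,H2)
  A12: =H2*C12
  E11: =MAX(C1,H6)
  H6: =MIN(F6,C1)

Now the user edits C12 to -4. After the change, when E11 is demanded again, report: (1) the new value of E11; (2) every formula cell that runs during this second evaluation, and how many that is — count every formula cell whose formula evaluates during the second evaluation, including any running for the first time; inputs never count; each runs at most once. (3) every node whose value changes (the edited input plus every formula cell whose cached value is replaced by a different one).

New value of E11: -4.
Formula cells that run: C1, E11, F6, H6 — 4 in total.
Values that change: C1, C12, E11, F6, H6.

First evaluation (everything demanded from the output):
  F6 = 9 + 5 = 14
  C1 = MIN(14, 5) = 5
  H6 = MIN(14, 5) = 5
  E11 = MAX(5, 5) = 5

Propagation after the edit:
  F6: runs — C12 5->-4; result 5.
  C1: runs — F6 14->5; C12 5->-4; result -4.
  H6: runs — F6 14->5; C1 5->-4; result -4.
  E11: runs — C1 5->-4; H6 5->-4; result -4.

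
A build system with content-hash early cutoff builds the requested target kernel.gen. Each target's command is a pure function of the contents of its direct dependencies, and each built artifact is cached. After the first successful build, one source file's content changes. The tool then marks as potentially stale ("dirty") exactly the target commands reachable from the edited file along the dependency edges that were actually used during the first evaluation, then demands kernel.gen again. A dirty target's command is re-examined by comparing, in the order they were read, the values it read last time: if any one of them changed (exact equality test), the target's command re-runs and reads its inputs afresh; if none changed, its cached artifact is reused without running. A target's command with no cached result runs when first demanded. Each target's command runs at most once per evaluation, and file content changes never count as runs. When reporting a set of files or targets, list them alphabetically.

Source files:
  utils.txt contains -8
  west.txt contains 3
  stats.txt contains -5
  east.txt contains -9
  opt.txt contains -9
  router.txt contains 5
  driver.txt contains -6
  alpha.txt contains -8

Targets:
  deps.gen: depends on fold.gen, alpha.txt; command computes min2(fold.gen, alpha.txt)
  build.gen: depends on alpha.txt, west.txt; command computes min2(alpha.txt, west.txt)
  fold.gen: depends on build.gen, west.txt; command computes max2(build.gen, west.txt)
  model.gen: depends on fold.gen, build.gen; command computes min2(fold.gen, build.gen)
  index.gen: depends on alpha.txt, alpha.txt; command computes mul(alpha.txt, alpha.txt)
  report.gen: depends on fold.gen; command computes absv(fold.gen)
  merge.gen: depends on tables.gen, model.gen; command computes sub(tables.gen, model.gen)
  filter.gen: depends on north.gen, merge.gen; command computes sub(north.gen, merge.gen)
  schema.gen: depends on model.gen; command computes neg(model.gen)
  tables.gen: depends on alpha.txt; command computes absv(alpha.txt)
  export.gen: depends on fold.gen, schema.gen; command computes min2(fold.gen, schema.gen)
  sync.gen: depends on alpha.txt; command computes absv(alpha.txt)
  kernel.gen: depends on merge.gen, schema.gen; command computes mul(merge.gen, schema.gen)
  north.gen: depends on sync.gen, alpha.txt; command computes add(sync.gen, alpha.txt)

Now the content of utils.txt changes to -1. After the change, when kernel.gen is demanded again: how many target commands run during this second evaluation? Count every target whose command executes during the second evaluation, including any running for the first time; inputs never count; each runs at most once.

First evaluation (everything demanded from the output):
  build.gen = min2(-8, 3) = -8
  fold.gen = max2(-8, 3) = 3
  model.gen = min2(3, -8) = -8
  schema.gen = neg(-8) = 8
  tables.gen = absv(-8) = 8
  merge.gen = sub(8, -8) = 16
  kernel.gen = mul(16, 8) = 128

Propagation after the edit:
  utils.txt feeds no computation that the output demands — nothing is marked dirty and nothing runs.

Key observation: utils.txt is never demanded by the output, so the edit triggers no recomputation at all.

Target commands that run: none — 0 in total.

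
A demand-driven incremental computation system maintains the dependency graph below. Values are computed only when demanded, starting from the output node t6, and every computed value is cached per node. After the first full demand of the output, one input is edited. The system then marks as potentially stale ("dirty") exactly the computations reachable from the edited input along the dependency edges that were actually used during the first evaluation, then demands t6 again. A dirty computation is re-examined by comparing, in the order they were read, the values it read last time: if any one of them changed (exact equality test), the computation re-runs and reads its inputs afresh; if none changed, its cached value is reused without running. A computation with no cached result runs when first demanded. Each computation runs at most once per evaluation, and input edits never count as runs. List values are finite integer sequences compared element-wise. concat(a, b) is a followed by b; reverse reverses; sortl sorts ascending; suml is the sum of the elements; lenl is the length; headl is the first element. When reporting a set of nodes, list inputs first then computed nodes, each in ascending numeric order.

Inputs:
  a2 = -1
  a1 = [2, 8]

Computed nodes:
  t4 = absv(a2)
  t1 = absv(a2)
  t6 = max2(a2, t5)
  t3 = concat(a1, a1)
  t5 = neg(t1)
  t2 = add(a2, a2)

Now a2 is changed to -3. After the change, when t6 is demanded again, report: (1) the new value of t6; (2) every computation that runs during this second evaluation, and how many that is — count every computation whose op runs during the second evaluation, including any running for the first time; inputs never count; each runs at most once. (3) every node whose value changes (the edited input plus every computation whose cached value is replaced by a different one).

First evaluation (everything demanded from the output):
  t1 = absv(-1) = 1
  t5 = neg(1) = -1
  t6 = max2(-1, -1) = -1

Propagation after the edit:
  t1: runs — a2 -1->-3; result 3.
  t5: runs — t1 1->3; result -3.
  t6: runs — a2 -1->-3; t5 -1->-3; result -3.

New value of t6: -3.
Computations that run: t1, t5, t6 — 3 in total.
Values that change: a2, t1, t5, t6.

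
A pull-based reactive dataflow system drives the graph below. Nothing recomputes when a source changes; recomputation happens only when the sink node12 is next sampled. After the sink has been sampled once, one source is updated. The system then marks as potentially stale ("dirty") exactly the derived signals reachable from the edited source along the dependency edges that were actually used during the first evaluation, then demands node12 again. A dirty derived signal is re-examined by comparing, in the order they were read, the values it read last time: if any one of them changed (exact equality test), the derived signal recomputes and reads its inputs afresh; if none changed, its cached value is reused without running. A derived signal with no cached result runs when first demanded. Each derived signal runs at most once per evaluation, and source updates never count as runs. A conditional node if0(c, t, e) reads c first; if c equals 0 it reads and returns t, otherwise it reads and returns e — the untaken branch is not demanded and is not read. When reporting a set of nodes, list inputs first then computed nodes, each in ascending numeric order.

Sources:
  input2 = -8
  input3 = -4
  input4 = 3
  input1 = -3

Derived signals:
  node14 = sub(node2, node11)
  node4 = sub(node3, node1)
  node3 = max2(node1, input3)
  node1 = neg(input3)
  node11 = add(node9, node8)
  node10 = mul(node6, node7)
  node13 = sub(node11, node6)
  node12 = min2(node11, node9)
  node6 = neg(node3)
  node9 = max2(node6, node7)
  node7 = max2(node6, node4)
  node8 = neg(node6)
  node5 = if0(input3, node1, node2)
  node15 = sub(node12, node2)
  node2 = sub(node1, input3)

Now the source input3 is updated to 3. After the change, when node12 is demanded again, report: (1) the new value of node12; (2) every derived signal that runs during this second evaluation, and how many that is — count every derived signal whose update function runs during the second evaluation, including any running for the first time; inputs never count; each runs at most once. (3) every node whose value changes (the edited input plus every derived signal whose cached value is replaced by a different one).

New value of node12: 6.
Derived signals that run: node1, node3, node4, node6, node7, node8, node9, node11, node12 — 9 in total.
Values that change: input3, node1, node3, node4, node6, node7, node8, node9, node11, node12.

First evaluation (everything demanded from the output):
  node1 = neg(-4) = 4
  node3 = max2(4, -4) = 4
  node4 = sub(4, 4) = 0
  node6 = neg(4) = -4
  node7 = max2(-4, 0) = 0
  node8 = neg(-4) = 4
  node9 = max2(-4, 0) = 0
  node11 = add(0, 4) = 4
  node12 = min2(4, 0) = 0

Propagation after the edit:
  node1: runs — input3 -4->3; result -3.
  node3: runs — node1 4->-3; input3 -4->3; result 3.
  node4: runs — node3 4->3; node1 4->-3; result 6.
  node6: runs — node3 4->3; result -3.
  node7: runs — node6 -4->-3; node4 0->6; result 6.
  node8: runs — node6 -4->-3; result 3.
  node9: runs — node6 -4->-3; node7 0->6; result 6.
  node11: runs — node9 0->6; node8 4->3; result 9.
  node12: runs — node11 4->9; node9 0->6; result 6.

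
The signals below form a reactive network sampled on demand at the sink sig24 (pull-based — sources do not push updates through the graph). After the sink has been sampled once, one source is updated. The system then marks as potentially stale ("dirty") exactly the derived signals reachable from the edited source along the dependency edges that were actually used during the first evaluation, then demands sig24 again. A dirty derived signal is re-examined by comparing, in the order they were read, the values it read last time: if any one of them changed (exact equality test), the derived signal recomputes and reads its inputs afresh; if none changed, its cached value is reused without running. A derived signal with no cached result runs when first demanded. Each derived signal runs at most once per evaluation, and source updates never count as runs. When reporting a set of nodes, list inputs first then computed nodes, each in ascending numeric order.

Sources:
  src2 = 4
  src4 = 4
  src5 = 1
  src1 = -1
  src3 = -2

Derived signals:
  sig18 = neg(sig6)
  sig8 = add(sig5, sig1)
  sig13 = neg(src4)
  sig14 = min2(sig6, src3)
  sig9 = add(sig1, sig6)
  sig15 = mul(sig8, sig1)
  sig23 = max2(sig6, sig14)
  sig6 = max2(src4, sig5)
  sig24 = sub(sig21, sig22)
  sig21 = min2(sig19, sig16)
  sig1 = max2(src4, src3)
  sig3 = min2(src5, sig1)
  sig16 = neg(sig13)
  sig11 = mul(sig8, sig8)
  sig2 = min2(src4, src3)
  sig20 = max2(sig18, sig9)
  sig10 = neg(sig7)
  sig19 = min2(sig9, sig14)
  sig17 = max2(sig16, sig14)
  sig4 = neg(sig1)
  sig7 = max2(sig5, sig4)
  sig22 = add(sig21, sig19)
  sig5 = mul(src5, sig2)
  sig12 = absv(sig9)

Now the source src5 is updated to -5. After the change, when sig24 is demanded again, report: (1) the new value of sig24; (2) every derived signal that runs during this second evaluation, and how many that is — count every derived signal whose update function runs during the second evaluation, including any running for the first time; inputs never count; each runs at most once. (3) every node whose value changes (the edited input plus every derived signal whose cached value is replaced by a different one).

sig24 now evaluates to 2.
Run set: sig5, sig6, sig9, sig14, sig19 (5 run).
Changed values: src5, sig5, sig6, sig9.
The important point: at sig21 every value read last time is unchanged, so the dirty flag clears without a run.

Initial pass — values computed on the first demand:
  sig1 = max2(4, -2) = 4
  sig2 = min2(4, -2) = -2
  sig5 = mul(1, -2) = -2
  sig6 = max2(4, -2) = 4
  sig9 = add(4, 4) = 8
  sig13 = neg(4) = -4
  sig14 = min2(4, -2) = -2
  sig16 = neg(-4) = 4
  sig19 = min2(8, -2) = -2
  sig21 = min2(-2, 4) = -2
  sig22 = add(-2, -2) = -4
  sig24 = sub(-2, -4) = 2

Second demand — change propagation:
  sig5: re-runs because src5 1->-5; new result 10.
  sig6: re-runs because sig5 -2->10; new result 10.
  sig9: re-runs because sig6 4->10; new result 14.
  sig14: re-runs because sig6 4->10; new result -2 (unchanged).
  sig19: re-runs because sig9 8->14; new result -2 (unchanged).
  sig21: re-examined; everything it read last time is the same (sig19 unchanged, sig16 unchanged) — cache -2 kept, no run.
  sig22: re-examined; everything it read last time is the same (sig21 unchanged, sig19 unchanged) — cache -4 kept, no run.
  sig24: re-examined; everything it read last time is the same (sig21 unchanged, sig22 unchanged) — cache 2 kept, no run.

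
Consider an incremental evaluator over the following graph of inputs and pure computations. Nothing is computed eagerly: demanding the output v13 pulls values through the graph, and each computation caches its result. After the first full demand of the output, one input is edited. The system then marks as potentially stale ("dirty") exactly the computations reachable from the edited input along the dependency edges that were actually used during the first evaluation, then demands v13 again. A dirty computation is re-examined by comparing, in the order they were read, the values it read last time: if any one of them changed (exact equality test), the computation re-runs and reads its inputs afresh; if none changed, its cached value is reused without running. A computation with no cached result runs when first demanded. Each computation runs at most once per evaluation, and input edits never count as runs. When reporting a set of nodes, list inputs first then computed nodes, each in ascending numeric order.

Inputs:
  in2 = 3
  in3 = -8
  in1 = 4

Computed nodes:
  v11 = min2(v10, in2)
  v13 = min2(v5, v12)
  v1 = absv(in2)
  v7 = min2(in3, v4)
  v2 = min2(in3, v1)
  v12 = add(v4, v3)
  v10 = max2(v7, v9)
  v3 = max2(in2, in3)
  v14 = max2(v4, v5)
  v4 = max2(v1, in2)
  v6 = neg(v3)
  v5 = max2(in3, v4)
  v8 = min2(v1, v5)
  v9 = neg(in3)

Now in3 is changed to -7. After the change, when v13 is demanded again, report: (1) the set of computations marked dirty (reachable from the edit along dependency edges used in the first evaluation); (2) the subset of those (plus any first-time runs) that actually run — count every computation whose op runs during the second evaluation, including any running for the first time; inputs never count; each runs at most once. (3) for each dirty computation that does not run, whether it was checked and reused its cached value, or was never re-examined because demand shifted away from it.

Dirty set: v3, v5, v12, v13.
Run set: v3, v5 (2 run).
Re-examined without running (cache reused): v12, v13.
The important point: at v12 every value read last time is unchanged, so the dirty flag clears without a run.

Initial pass — values computed on the first demand:
  v1 = absv(3) = 3
  v3 = max2(3, -8) = 3
  v4 = max2(3, 3) = 3
  v5 = max2(-8, 3) = 3
  v12 = add(3, 3) = 6
  v13 = min2(3, 6) = 3

Second demand — change propagation:
  v3: re-runs because in3 -8->-7; new result 3 (unchanged).
  v5: re-runs because in3 -8->-7; new result 3 (unchanged).
  v12: re-examined; everything it read last time is the same (v4 unchanged, v3 unchanged) — cache 6 kept, no run.
  v13: re-examined; everything it read last time is the same (v5 unchanged, v12 unchanged) — cache 3 kept, no run.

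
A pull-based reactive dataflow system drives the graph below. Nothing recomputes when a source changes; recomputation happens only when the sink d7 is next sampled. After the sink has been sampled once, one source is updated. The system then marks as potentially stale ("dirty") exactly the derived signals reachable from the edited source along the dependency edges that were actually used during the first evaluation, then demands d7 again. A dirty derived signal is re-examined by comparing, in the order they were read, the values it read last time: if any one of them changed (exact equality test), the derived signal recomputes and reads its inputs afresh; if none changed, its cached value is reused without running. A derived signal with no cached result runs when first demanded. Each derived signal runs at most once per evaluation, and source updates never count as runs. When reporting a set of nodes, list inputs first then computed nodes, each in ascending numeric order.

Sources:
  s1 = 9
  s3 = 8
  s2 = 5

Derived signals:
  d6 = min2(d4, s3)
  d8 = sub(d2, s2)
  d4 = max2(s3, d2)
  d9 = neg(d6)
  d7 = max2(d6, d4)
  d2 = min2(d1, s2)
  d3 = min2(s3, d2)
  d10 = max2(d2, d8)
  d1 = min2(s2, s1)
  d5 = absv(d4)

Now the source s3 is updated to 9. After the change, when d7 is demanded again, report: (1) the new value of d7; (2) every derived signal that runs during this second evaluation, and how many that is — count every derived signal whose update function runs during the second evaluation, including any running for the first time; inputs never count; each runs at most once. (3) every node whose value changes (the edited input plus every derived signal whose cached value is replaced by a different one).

First evaluation (everything demanded from the output):
  d1 = min2(5, 9) = 5
  d2 = min2(5, 5) = 5
  d4 = max2(8, 5) = 8
  d6 = min2(8, 8) = 8
  d7 = max2(8, 8) = 8

Propagation after the edit:
  d4: runs — s3 8->9; result 9.
  d6: runs — d4 8->9; s3 8->9; result 9.
  d7: runs — d6 8->9; d4 8->9; result 9.

New value of d7: 9.
Derived signals that run: d4, d6, d7 — 3 in total.
Values that change: s3, d4, d6, d7.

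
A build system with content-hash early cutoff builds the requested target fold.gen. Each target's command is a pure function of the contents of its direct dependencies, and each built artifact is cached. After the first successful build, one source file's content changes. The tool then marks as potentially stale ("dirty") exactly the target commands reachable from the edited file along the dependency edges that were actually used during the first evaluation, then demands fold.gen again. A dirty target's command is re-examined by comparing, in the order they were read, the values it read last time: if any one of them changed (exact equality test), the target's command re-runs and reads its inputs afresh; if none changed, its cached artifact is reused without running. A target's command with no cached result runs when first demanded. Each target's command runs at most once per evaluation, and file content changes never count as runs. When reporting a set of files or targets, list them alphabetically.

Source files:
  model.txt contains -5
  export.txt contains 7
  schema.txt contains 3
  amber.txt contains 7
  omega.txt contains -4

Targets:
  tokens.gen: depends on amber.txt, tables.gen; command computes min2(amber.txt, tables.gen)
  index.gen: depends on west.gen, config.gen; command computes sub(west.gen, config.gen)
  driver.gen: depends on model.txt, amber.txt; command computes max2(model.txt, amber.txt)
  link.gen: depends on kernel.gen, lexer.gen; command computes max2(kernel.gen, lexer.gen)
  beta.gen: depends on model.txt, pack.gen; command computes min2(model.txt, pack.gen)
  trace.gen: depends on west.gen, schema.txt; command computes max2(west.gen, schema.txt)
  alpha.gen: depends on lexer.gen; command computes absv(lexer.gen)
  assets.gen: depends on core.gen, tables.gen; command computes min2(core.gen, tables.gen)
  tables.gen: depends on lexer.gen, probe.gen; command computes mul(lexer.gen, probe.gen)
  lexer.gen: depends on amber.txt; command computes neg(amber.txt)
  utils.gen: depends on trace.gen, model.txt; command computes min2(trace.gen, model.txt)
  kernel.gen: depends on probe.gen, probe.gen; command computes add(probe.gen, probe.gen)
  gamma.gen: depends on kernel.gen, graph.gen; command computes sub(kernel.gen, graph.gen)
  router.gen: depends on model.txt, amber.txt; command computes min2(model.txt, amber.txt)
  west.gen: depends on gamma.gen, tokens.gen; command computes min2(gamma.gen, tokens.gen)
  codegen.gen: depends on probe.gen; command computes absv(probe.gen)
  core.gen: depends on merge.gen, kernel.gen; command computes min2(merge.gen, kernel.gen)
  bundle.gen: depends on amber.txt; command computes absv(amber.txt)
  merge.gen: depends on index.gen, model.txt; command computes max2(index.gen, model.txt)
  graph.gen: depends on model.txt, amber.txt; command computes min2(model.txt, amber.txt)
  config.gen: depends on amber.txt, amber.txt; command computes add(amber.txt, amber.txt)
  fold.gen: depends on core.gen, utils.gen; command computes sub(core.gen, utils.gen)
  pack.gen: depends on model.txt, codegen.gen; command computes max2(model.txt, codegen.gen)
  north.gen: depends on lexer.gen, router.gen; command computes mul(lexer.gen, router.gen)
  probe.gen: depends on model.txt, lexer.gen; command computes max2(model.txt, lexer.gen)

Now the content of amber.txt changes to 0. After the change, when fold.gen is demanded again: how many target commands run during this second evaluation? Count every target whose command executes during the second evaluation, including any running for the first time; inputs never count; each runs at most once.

Target commands that run: config.gen, core.gen, fold.gen, gamma.gen, graph.gen, index.gen, kernel.gen, lexer.gen, merge.gen, probe.gen, tables.gen, tokens.gen, trace.gen, west.gen — 14 in total.
Key observation: the cutoff stops propagation at utils.gen — its inputs' values are unchanged, so it reuses its cache.

First evaluation (everything demanded from the output):
  config.gen = add(7, 7) = 14
  graph.gen = min2(-5, 7) = -5
  lexer.gen = neg(7) = -7
  probe.gen = max2(-5, -7) = -5
  kernel.gen = add(-5, -5) = -10
  gamma.gen = sub(-10, -5) = -5
  tables.gen = mul(-7, -5) = 35
  tokens.gen = min2(7, 35) = 7
  west.gen = min2(-5, 7) = -5
  index.gen = sub(-5, 14) = -19
  merge.gen = max2(-19, -5) = -5
  core.gen = min2(-5, -10) = -10
  trace.gen = max2(-5, 3) = 3
  utils.gen = min2(3, -5) = -5
  fold.gen = sub(-10, -5) = -5

Propagation after the edit:
  config.gen: runs — amber.txt 7->0; amber.txt 7->0; result 0.
  graph.gen: runs — amber.txt 7->0; result -5 (same value as before).
  lexer.gen: runs — amber.txt 7->0; result 0.
  probe.gen: runs — lexer.gen -7->0; result 0.
  kernel.gen: runs — probe.gen -5->0; probe.gen -5->0; result 0.
  gamma.gen: runs — kernel.gen -10->0; result 5.
  tables.gen: runs — lexer.gen -7->0; probe.gen -5->0; result 0.
  tokens.gen: runs — amber.txt 7->0; tables.gen 35->0; result 0.
  west.gen: runs — gamma.gen -5->5; tokens.gen 7->0; result 0.
  index.gen: runs — west.gen -5->0; config.gen 14->0; result 0.
  merge.gen: runs — index.gen -19->0; result 0.
  core.gen: runs — merge.gen -5->0; kernel.gen -10->0; result 0.
  trace.gen: runs — west.gen -5->0; result 3 (same value as before).
  utils.gen: checked — values it read are unchanged (trace.gen unchanged, model.txt unchanged); reused cached -5 without running.
  fold.gen: runs — core.gen -10->0; result 5.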